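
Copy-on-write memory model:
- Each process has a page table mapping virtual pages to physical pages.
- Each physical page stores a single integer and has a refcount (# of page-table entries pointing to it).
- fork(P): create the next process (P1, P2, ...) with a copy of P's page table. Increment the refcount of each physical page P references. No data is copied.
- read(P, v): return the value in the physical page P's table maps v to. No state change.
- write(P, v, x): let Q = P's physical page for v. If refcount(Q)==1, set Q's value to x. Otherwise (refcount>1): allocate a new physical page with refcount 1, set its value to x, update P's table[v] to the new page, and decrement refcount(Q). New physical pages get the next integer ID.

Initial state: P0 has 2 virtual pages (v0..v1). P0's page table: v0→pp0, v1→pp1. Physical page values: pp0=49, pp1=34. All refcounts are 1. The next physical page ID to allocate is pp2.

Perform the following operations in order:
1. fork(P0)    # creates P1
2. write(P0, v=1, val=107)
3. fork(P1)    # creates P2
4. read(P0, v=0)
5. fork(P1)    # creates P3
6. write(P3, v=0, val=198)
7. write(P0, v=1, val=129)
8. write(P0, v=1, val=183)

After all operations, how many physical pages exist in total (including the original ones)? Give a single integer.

Answer: 4

Derivation:
Op 1: fork(P0) -> P1. 2 ppages; refcounts: pp0:2 pp1:2
Op 2: write(P0, v1, 107). refcount(pp1)=2>1 -> COPY to pp2. 3 ppages; refcounts: pp0:2 pp1:1 pp2:1
Op 3: fork(P1) -> P2. 3 ppages; refcounts: pp0:3 pp1:2 pp2:1
Op 4: read(P0, v0) -> 49. No state change.
Op 5: fork(P1) -> P3. 3 ppages; refcounts: pp0:4 pp1:3 pp2:1
Op 6: write(P3, v0, 198). refcount(pp0)=4>1 -> COPY to pp3. 4 ppages; refcounts: pp0:3 pp1:3 pp2:1 pp3:1
Op 7: write(P0, v1, 129). refcount(pp2)=1 -> write in place. 4 ppages; refcounts: pp0:3 pp1:3 pp2:1 pp3:1
Op 8: write(P0, v1, 183). refcount(pp2)=1 -> write in place. 4 ppages; refcounts: pp0:3 pp1:3 pp2:1 pp3:1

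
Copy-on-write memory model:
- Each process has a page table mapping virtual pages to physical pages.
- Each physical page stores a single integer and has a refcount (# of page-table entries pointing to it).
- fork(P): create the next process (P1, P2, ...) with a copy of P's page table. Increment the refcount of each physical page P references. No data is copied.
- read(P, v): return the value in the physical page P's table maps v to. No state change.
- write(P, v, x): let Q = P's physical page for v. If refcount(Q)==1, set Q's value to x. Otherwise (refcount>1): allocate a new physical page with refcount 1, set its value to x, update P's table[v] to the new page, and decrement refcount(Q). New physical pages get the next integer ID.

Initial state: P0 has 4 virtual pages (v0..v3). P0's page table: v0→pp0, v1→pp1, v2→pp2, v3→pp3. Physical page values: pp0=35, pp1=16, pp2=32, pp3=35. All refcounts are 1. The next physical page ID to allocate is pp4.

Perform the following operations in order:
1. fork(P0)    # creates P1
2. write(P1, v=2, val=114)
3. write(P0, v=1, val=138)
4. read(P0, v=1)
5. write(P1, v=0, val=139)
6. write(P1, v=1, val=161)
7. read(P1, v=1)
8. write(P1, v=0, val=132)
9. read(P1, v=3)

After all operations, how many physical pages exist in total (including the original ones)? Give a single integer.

Op 1: fork(P0) -> P1. 4 ppages; refcounts: pp0:2 pp1:2 pp2:2 pp3:2
Op 2: write(P1, v2, 114). refcount(pp2)=2>1 -> COPY to pp4. 5 ppages; refcounts: pp0:2 pp1:2 pp2:1 pp3:2 pp4:1
Op 3: write(P0, v1, 138). refcount(pp1)=2>1 -> COPY to pp5. 6 ppages; refcounts: pp0:2 pp1:1 pp2:1 pp3:2 pp4:1 pp5:1
Op 4: read(P0, v1) -> 138. No state change.
Op 5: write(P1, v0, 139). refcount(pp0)=2>1 -> COPY to pp6. 7 ppages; refcounts: pp0:1 pp1:1 pp2:1 pp3:2 pp4:1 pp5:1 pp6:1
Op 6: write(P1, v1, 161). refcount(pp1)=1 -> write in place. 7 ppages; refcounts: pp0:1 pp1:1 pp2:1 pp3:2 pp4:1 pp5:1 pp6:1
Op 7: read(P1, v1) -> 161. No state change.
Op 8: write(P1, v0, 132). refcount(pp6)=1 -> write in place. 7 ppages; refcounts: pp0:1 pp1:1 pp2:1 pp3:2 pp4:1 pp5:1 pp6:1
Op 9: read(P1, v3) -> 35. No state change.

Answer: 7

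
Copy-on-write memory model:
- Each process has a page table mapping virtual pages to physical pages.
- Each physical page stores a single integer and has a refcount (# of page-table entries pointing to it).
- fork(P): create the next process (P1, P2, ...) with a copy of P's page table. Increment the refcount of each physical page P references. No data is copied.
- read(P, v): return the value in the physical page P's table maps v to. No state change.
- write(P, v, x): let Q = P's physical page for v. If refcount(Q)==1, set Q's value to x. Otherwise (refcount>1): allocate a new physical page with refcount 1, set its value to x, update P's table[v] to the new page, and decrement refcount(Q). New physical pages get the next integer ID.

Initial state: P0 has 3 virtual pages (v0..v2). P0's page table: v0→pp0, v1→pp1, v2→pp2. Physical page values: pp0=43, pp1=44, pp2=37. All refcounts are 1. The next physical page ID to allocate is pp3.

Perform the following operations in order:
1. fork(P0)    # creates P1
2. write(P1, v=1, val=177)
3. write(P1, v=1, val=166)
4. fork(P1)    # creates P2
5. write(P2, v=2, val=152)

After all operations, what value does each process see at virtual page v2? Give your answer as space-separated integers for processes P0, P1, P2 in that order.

Op 1: fork(P0) -> P1. 3 ppages; refcounts: pp0:2 pp1:2 pp2:2
Op 2: write(P1, v1, 177). refcount(pp1)=2>1 -> COPY to pp3. 4 ppages; refcounts: pp0:2 pp1:1 pp2:2 pp3:1
Op 3: write(P1, v1, 166). refcount(pp3)=1 -> write in place. 4 ppages; refcounts: pp0:2 pp1:1 pp2:2 pp3:1
Op 4: fork(P1) -> P2. 4 ppages; refcounts: pp0:3 pp1:1 pp2:3 pp3:2
Op 5: write(P2, v2, 152). refcount(pp2)=3>1 -> COPY to pp4. 5 ppages; refcounts: pp0:3 pp1:1 pp2:2 pp3:2 pp4:1
P0: v2 -> pp2 = 37
P1: v2 -> pp2 = 37
P2: v2 -> pp4 = 152

Answer: 37 37 152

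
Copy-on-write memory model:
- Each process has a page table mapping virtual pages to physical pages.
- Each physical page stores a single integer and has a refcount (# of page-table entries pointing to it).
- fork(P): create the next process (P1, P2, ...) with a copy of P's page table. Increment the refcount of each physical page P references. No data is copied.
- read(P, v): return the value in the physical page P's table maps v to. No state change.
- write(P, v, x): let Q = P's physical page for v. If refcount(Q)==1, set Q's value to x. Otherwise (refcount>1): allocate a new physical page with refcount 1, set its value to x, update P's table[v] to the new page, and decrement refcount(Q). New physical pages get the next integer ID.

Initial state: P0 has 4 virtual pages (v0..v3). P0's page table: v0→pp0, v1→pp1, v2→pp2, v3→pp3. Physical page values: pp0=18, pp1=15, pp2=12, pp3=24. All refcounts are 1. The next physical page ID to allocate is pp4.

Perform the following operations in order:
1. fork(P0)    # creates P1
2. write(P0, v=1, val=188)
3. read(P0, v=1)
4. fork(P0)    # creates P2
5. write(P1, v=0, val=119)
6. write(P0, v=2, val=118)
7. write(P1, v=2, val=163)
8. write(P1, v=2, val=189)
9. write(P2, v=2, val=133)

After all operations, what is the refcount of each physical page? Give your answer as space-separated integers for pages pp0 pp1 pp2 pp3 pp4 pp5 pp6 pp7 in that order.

Op 1: fork(P0) -> P1. 4 ppages; refcounts: pp0:2 pp1:2 pp2:2 pp3:2
Op 2: write(P0, v1, 188). refcount(pp1)=2>1 -> COPY to pp4. 5 ppages; refcounts: pp0:2 pp1:1 pp2:2 pp3:2 pp4:1
Op 3: read(P0, v1) -> 188. No state change.
Op 4: fork(P0) -> P2. 5 ppages; refcounts: pp0:3 pp1:1 pp2:3 pp3:3 pp4:2
Op 5: write(P1, v0, 119). refcount(pp0)=3>1 -> COPY to pp5. 6 ppages; refcounts: pp0:2 pp1:1 pp2:3 pp3:3 pp4:2 pp5:1
Op 6: write(P0, v2, 118). refcount(pp2)=3>1 -> COPY to pp6. 7 ppages; refcounts: pp0:2 pp1:1 pp2:2 pp3:3 pp4:2 pp5:1 pp6:1
Op 7: write(P1, v2, 163). refcount(pp2)=2>1 -> COPY to pp7. 8 ppages; refcounts: pp0:2 pp1:1 pp2:1 pp3:3 pp4:2 pp5:1 pp6:1 pp7:1
Op 8: write(P1, v2, 189). refcount(pp7)=1 -> write in place. 8 ppages; refcounts: pp0:2 pp1:1 pp2:1 pp3:3 pp4:2 pp5:1 pp6:1 pp7:1
Op 9: write(P2, v2, 133). refcount(pp2)=1 -> write in place. 8 ppages; refcounts: pp0:2 pp1:1 pp2:1 pp3:3 pp4:2 pp5:1 pp6:1 pp7:1

Answer: 2 1 1 3 2 1 1 1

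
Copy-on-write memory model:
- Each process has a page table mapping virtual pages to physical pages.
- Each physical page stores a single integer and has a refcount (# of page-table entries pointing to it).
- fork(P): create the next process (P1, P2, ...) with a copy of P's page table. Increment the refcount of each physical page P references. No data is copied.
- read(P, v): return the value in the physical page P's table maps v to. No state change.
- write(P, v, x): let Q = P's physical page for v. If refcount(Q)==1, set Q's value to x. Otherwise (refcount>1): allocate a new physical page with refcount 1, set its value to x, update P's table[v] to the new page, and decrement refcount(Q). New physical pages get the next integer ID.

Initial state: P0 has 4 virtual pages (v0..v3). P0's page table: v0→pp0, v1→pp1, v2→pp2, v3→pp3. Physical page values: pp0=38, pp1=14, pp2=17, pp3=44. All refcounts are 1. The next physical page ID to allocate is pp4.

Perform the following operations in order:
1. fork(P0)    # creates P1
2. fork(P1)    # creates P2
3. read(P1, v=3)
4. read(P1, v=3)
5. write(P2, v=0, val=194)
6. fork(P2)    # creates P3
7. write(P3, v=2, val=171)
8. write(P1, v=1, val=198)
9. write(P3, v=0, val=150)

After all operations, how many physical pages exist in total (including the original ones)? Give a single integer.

Op 1: fork(P0) -> P1. 4 ppages; refcounts: pp0:2 pp1:2 pp2:2 pp3:2
Op 2: fork(P1) -> P2. 4 ppages; refcounts: pp0:3 pp1:3 pp2:3 pp3:3
Op 3: read(P1, v3) -> 44. No state change.
Op 4: read(P1, v3) -> 44. No state change.
Op 5: write(P2, v0, 194). refcount(pp0)=3>1 -> COPY to pp4. 5 ppages; refcounts: pp0:2 pp1:3 pp2:3 pp3:3 pp4:1
Op 6: fork(P2) -> P3. 5 ppages; refcounts: pp0:2 pp1:4 pp2:4 pp3:4 pp4:2
Op 7: write(P3, v2, 171). refcount(pp2)=4>1 -> COPY to pp5. 6 ppages; refcounts: pp0:2 pp1:4 pp2:3 pp3:4 pp4:2 pp5:1
Op 8: write(P1, v1, 198). refcount(pp1)=4>1 -> COPY to pp6. 7 ppages; refcounts: pp0:2 pp1:3 pp2:3 pp3:4 pp4:2 pp5:1 pp6:1
Op 9: write(P3, v0, 150). refcount(pp4)=2>1 -> COPY to pp7. 8 ppages; refcounts: pp0:2 pp1:3 pp2:3 pp3:4 pp4:1 pp5:1 pp6:1 pp7:1

Answer: 8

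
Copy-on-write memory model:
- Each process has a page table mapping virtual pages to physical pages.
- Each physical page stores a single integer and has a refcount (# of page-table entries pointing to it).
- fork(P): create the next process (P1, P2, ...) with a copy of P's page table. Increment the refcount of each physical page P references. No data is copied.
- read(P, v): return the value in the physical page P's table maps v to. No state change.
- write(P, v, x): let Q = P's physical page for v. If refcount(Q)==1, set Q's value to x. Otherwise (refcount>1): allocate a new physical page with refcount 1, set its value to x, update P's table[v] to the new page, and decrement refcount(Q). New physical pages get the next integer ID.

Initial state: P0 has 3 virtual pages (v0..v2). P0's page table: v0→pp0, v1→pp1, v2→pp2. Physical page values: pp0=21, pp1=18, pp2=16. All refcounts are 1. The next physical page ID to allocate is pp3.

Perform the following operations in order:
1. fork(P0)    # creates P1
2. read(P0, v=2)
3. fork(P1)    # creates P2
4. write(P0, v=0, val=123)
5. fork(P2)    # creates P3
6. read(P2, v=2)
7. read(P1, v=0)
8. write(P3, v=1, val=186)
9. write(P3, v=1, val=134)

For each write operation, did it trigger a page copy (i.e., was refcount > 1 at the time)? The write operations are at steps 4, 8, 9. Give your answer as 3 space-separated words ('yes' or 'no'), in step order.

Op 1: fork(P0) -> P1. 3 ppages; refcounts: pp0:2 pp1:2 pp2:2
Op 2: read(P0, v2) -> 16. No state change.
Op 3: fork(P1) -> P2. 3 ppages; refcounts: pp0:3 pp1:3 pp2:3
Op 4: write(P0, v0, 123). refcount(pp0)=3>1 -> COPY to pp3. 4 ppages; refcounts: pp0:2 pp1:3 pp2:3 pp3:1
Op 5: fork(P2) -> P3. 4 ppages; refcounts: pp0:3 pp1:4 pp2:4 pp3:1
Op 6: read(P2, v2) -> 16. No state change.
Op 7: read(P1, v0) -> 21. No state change.
Op 8: write(P3, v1, 186). refcount(pp1)=4>1 -> COPY to pp4. 5 ppages; refcounts: pp0:3 pp1:3 pp2:4 pp3:1 pp4:1
Op 9: write(P3, v1, 134). refcount(pp4)=1 -> write in place. 5 ppages; refcounts: pp0:3 pp1:3 pp2:4 pp3:1 pp4:1

yes yes no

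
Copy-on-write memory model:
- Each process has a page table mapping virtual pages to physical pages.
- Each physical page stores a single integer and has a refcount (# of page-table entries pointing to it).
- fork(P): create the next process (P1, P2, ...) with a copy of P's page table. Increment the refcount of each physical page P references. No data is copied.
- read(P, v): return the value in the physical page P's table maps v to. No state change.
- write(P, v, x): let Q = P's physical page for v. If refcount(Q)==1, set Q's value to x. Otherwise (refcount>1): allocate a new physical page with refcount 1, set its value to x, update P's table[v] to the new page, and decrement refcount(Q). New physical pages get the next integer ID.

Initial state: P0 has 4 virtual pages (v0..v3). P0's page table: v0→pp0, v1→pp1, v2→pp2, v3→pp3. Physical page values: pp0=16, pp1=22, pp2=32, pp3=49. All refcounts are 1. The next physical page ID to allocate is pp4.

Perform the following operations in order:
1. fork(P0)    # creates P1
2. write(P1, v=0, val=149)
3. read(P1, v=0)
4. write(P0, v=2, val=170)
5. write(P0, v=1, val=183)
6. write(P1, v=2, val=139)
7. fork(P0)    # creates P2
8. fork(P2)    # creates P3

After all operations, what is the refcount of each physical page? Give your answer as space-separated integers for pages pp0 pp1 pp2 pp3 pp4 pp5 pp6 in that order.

Op 1: fork(P0) -> P1. 4 ppages; refcounts: pp0:2 pp1:2 pp2:2 pp3:2
Op 2: write(P1, v0, 149). refcount(pp0)=2>1 -> COPY to pp4. 5 ppages; refcounts: pp0:1 pp1:2 pp2:2 pp3:2 pp4:1
Op 3: read(P1, v0) -> 149. No state change.
Op 4: write(P0, v2, 170). refcount(pp2)=2>1 -> COPY to pp5. 6 ppages; refcounts: pp0:1 pp1:2 pp2:1 pp3:2 pp4:1 pp5:1
Op 5: write(P0, v1, 183). refcount(pp1)=2>1 -> COPY to pp6. 7 ppages; refcounts: pp0:1 pp1:1 pp2:1 pp3:2 pp4:1 pp5:1 pp6:1
Op 6: write(P1, v2, 139). refcount(pp2)=1 -> write in place. 7 ppages; refcounts: pp0:1 pp1:1 pp2:1 pp3:2 pp4:1 pp5:1 pp6:1
Op 7: fork(P0) -> P2. 7 ppages; refcounts: pp0:2 pp1:1 pp2:1 pp3:3 pp4:1 pp5:2 pp6:2
Op 8: fork(P2) -> P3. 7 ppages; refcounts: pp0:3 pp1:1 pp2:1 pp3:4 pp4:1 pp5:3 pp6:3

Answer: 3 1 1 4 1 3 3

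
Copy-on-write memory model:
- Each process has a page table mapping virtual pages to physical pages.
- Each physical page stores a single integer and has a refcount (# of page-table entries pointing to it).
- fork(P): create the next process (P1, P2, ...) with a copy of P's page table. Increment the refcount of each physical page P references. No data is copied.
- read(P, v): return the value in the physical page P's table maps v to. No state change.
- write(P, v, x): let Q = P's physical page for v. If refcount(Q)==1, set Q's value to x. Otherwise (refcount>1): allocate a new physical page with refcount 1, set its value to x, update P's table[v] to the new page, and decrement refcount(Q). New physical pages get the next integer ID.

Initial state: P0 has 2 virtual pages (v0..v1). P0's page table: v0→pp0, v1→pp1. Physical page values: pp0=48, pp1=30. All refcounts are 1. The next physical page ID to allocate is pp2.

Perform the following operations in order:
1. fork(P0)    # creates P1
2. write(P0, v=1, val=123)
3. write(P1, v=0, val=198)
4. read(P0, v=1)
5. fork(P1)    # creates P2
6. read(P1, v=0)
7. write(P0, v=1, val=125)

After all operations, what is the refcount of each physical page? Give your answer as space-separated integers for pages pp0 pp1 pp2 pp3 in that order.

Op 1: fork(P0) -> P1. 2 ppages; refcounts: pp0:2 pp1:2
Op 2: write(P0, v1, 123). refcount(pp1)=2>1 -> COPY to pp2. 3 ppages; refcounts: pp0:2 pp1:1 pp2:1
Op 3: write(P1, v0, 198). refcount(pp0)=2>1 -> COPY to pp3. 4 ppages; refcounts: pp0:1 pp1:1 pp2:1 pp3:1
Op 4: read(P0, v1) -> 123. No state change.
Op 5: fork(P1) -> P2. 4 ppages; refcounts: pp0:1 pp1:2 pp2:1 pp3:2
Op 6: read(P1, v0) -> 198. No state change.
Op 7: write(P0, v1, 125). refcount(pp2)=1 -> write in place. 4 ppages; refcounts: pp0:1 pp1:2 pp2:1 pp3:2

Answer: 1 2 1 2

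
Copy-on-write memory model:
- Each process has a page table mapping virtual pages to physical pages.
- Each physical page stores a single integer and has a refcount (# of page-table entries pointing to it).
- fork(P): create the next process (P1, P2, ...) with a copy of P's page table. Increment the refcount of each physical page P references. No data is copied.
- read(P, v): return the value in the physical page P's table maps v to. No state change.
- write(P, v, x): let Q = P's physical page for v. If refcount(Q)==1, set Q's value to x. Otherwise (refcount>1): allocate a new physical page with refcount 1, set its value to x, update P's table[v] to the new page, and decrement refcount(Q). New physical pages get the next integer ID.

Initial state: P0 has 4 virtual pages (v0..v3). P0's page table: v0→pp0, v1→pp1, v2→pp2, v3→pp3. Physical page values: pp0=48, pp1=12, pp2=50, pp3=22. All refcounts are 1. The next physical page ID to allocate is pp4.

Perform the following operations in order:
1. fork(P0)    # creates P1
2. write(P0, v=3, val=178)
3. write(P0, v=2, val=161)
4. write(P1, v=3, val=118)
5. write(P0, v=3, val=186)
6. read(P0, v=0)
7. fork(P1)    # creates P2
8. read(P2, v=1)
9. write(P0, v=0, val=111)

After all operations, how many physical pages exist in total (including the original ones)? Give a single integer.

Op 1: fork(P0) -> P1. 4 ppages; refcounts: pp0:2 pp1:2 pp2:2 pp3:2
Op 2: write(P0, v3, 178). refcount(pp3)=2>1 -> COPY to pp4. 5 ppages; refcounts: pp0:2 pp1:2 pp2:2 pp3:1 pp4:1
Op 3: write(P0, v2, 161). refcount(pp2)=2>1 -> COPY to pp5. 6 ppages; refcounts: pp0:2 pp1:2 pp2:1 pp3:1 pp4:1 pp5:1
Op 4: write(P1, v3, 118). refcount(pp3)=1 -> write in place. 6 ppages; refcounts: pp0:2 pp1:2 pp2:1 pp3:1 pp4:1 pp5:1
Op 5: write(P0, v3, 186). refcount(pp4)=1 -> write in place. 6 ppages; refcounts: pp0:2 pp1:2 pp2:1 pp3:1 pp4:1 pp5:1
Op 6: read(P0, v0) -> 48. No state change.
Op 7: fork(P1) -> P2. 6 ppages; refcounts: pp0:3 pp1:3 pp2:2 pp3:2 pp4:1 pp5:1
Op 8: read(P2, v1) -> 12. No state change.
Op 9: write(P0, v0, 111). refcount(pp0)=3>1 -> COPY to pp6. 7 ppages; refcounts: pp0:2 pp1:3 pp2:2 pp3:2 pp4:1 pp5:1 pp6:1

Answer: 7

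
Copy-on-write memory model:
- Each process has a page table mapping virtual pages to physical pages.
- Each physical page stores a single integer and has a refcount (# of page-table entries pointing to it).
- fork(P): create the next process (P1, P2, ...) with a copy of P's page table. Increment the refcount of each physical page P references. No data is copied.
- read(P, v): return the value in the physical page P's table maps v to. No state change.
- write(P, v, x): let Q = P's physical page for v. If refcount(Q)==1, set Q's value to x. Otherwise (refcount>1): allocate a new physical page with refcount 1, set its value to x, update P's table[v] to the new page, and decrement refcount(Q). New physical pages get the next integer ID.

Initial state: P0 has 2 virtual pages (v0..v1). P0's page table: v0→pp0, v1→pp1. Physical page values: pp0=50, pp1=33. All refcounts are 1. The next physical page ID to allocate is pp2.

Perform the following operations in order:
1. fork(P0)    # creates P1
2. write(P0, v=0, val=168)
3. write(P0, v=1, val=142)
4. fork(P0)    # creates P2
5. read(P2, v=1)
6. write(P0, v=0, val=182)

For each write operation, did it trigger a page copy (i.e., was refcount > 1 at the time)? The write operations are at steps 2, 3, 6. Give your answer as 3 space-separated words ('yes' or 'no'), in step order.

Op 1: fork(P0) -> P1. 2 ppages; refcounts: pp0:2 pp1:2
Op 2: write(P0, v0, 168). refcount(pp0)=2>1 -> COPY to pp2. 3 ppages; refcounts: pp0:1 pp1:2 pp2:1
Op 3: write(P0, v1, 142). refcount(pp1)=2>1 -> COPY to pp3. 4 ppages; refcounts: pp0:1 pp1:1 pp2:1 pp3:1
Op 4: fork(P0) -> P2. 4 ppages; refcounts: pp0:1 pp1:1 pp2:2 pp3:2
Op 5: read(P2, v1) -> 142. No state change.
Op 6: write(P0, v0, 182). refcount(pp2)=2>1 -> COPY to pp4. 5 ppages; refcounts: pp0:1 pp1:1 pp2:1 pp3:2 pp4:1

yes yes yes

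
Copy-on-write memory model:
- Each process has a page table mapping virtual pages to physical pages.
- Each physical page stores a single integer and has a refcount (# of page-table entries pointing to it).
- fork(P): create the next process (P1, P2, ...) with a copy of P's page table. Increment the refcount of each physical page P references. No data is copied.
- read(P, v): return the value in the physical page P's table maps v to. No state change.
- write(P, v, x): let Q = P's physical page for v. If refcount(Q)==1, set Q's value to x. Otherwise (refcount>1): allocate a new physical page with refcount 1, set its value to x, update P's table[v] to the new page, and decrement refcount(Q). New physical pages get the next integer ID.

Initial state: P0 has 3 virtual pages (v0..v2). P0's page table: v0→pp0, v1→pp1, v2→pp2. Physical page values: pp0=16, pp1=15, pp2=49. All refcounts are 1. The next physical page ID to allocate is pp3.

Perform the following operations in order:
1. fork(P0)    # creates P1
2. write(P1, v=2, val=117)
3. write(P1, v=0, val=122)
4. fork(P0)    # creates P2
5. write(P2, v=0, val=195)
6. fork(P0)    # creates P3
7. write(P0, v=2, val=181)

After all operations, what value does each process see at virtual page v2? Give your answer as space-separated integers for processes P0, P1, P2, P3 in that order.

Answer: 181 117 49 49

Derivation:
Op 1: fork(P0) -> P1. 3 ppages; refcounts: pp0:2 pp1:2 pp2:2
Op 2: write(P1, v2, 117). refcount(pp2)=2>1 -> COPY to pp3. 4 ppages; refcounts: pp0:2 pp1:2 pp2:1 pp3:1
Op 3: write(P1, v0, 122). refcount(pp0)=2>1 -> COPY to pp4. 5 ppages; refcounts: pp0:1 pp1:2 pp2:1 pp3:1 pp4:1
Op 4: fork(P0) -> P2. 5 ppages; refcounts: pp0:2 pp1:3 pp2:2 pp3:1 pp4:1
Op 5: write(P2, v0, 195). refcount(pp0)=2>1 -> COPY to pp5. 6 ppages; refcounts: pp0:1 pp1:3 pp2:2 pp3:1 pp4:1 pp5:1
Op 6: fork(P0) -> P3. 6 ppages; refcounts: pp0:2 pp1:4 pp2:3 pp3:1 pp4:1 pp5:1
Op 7: write(P0, v2, 181). refcount(pp2)=3>1 -> COPY to pp6. 7 ppages; refcounts: pp0:2 pp1:4 pp2:2 pp3:1 pp4:1 pp5:1 pp6:1
P0: v2 -> pp6 = 181
P1: v2 -> pp3 = 117
P2: v2 -> pp2 = 49
P3: v2 -> pp2 = 49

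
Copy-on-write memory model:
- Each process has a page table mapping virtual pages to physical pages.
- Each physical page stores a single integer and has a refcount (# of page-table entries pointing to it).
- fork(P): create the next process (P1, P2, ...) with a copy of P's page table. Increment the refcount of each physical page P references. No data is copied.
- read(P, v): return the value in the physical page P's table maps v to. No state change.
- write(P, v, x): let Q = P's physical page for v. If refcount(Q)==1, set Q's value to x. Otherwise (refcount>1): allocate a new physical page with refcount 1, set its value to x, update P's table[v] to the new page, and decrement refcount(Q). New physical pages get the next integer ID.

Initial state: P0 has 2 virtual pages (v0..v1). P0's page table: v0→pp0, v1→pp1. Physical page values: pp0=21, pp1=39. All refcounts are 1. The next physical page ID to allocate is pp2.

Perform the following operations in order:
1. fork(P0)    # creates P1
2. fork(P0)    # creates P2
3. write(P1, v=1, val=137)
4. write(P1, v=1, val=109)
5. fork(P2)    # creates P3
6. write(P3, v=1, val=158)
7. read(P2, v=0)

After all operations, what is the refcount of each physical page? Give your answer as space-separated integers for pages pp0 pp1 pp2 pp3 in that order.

Answer: 4 2 1 1

Derivation:
Op 1: fork(P0) -> P1. 2 ppages; refcounts: pp0:2 pp1:2
Op 2: fork(P0) -> P2. 2 ppages; refcounts: pp0:3 pp1:3
Op 3: write(P1, v1, 137). refcount(pp1)=3>1 -> COPY to pp2. 3 ppages; refcounts: pp0:3 pp1:2 pp2:1
Op 4: write(P1, v1, 109). refcount(pp2)=1 -> write in place. 3 ppages; refcounts: pp0:3 pp1:2 pp2:1
Op 5: fork(P2) -> P3. 3 ppages; refcounts: pp0:4 pp1:3 pp2:1
Op 6: write(P3, v1, 158). refcount(pp1)=3>1 -> COPY to pp3. 4 ppages; refcounts: pp0:4 pp1:2 pp2:1 pp3:1
Op 7: read(P2, v0) -> 21. No state change.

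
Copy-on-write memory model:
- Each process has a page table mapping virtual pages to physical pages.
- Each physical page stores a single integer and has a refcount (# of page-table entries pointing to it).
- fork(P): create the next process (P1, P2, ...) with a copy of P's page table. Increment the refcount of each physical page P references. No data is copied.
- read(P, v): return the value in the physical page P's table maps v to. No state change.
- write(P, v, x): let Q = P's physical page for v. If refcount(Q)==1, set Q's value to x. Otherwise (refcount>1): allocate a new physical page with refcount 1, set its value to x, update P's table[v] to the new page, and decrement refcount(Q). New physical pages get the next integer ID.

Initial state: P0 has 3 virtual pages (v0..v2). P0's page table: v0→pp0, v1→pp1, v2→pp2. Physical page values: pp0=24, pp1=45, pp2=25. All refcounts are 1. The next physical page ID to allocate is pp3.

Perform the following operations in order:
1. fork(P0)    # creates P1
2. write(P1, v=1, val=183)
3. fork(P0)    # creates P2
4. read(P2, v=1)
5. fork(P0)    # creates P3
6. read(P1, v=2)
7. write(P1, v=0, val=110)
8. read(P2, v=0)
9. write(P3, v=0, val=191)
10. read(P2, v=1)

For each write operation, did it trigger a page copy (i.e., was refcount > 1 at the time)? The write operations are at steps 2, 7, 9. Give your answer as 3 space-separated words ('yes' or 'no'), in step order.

Op 1: fork(P0) -> P1. 3 ppages; refcounts: pp0:2 pp1:2 pp2:2
Op 2: write(P1, v1, 183). refcount(pp1)=2>1 -> COPY to pp3. 4 ppages; refcounts: pp0:2 pp1:1 pp2:2 pp3:1
Op 3: fork(P0) -> P2. 4 ppages; refcounts: pp0:3 pp1:2 pp2:3 pp3:1
Op 4: read(P2, v1) -> 45. No state change.
Op 5: fork(P0) -> P3. 4 ppages; refcounts: pp0:4 pp1:3 pp2:4 pp3:1
Op 6: read(P1, v2) -> 25. No state change.
Op 7: write(P1, v0, 110). refcount(pp0)=4>1 -> COPY to pp4. 5 ppages; refcounts: pp0:3 pp1:3 pp2:4 pp3:1 pp4:1
Op 8: read(P2, v0) -> 24. No state change.
Op 9: write(P3, v0, 191). refcount(pp0)=3>1 -> COPY to pp5. 6 ppages; refcounts: pp0:2 pp1:3 pp2:4 pp3:1 pp4:1 pp5:1
Op 10: read(P2, v1) -> 45. No state change.

yes yes yes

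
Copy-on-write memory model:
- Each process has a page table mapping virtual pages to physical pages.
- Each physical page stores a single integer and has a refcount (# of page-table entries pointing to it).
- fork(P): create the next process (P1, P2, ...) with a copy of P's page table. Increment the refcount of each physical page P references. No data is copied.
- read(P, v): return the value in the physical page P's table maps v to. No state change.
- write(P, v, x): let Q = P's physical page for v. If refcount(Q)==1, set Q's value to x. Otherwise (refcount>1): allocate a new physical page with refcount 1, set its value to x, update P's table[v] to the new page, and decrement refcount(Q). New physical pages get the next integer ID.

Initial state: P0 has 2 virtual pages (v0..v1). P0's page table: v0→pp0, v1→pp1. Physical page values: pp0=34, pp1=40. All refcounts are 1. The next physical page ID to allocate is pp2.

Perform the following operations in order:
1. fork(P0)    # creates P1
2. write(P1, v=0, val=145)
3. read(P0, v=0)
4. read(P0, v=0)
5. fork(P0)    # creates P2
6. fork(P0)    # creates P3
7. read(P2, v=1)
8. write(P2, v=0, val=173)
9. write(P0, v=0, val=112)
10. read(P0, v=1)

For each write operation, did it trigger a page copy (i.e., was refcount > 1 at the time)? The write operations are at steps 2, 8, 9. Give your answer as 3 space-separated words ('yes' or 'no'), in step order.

Op 1: fork(P0) -> P1. 2 ppages; refcounts: pp0:2 pp1:2
Op 2: write(P1, v0, 145). refcount(pp0)=2>1 -> COPY to pp2. 3 ppages; refcounts: pp0:1 pp1:2 pp2:1
Op 3: read(P0, v0) -> 34. No state change.
Op 4: read(P0, v0) -> 34. No state change.
Op 5: fork(P0) -> P2. 3 ppages; refcounts: pp0:2 pp1:3 pp2:1
Op 6: fork(P0) -> P3. 3 ppages; refcounts: pp0:3 pp1:4 pp2:1
Op 7: read(P2, v1) -> 40. No state change.
Op 8: write(P2, v0, 173). refcount(pp0)=3>1 -> COPY to pp3. 4 ppages; refcounts: pp0:2 pp1:4 pp2:1 pp3:1
Op 9: write(P0, v0, 112). refcount(pp0)=2>1 -> COPY to pp4. 5 ppages; refcounts: pp0:1 pp1:4 pp2:1 pp3:1 pp4:1
Op 10: read(P0, v1) -> 40. No state change.

yes yes yes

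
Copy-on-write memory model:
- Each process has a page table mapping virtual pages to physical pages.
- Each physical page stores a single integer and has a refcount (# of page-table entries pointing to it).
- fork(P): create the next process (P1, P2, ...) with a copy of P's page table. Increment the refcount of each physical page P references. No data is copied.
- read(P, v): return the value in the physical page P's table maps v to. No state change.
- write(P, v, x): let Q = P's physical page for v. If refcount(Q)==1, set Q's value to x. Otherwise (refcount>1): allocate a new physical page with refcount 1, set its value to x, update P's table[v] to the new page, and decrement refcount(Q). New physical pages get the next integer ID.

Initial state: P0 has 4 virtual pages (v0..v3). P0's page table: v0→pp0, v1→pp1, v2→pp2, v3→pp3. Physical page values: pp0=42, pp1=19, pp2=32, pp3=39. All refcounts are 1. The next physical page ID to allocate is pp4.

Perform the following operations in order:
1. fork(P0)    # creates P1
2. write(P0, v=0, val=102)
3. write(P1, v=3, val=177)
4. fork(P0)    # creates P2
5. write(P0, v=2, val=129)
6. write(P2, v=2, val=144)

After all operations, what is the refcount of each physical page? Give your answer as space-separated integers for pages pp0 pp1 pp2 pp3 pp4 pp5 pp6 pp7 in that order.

Op 1: fork(P0) -> P1. 4 ppages; refcounts: pp0:2 pp1:2 pp2:2 pp3:2
Op 2: write(P0, v0, 102). refcount(pp0)=2>1 -> COPY to pp4. 5 ppages; refcounts: pp0:1 pp1:2 pp2:2 pp3:2 pp4:1
Op 3: write(P1, v3, 177). refcount(pp3)=2>1 -> COPY to pp5. 6 ppages; refcounts: pp0:1 pp1:2 pp2:2 pp3:1 pp4:1 pp5:1
Op 4: fork(P0) -> P2. 6 ppages; refcounts: pp0:1 pp1:3 pp2:3 pp3:2 pp4:2 pp5:1
Op 5: write(P0, v2, 129). refcount(pp2)=3>1 -> COPY to pp6. 7 ppages; refcounts: pp0:1 pp1:3 pp2:2 pp3:2 pp4:2 pp5:1 pp6:1
Op 6: write(P2, v2, 144). refcount(pp2)=2>1 -> COPY to pp7. 8 ppages; refcounts: pp0:1 pp1:3 pp2:1 pp3:2 pp4:2 pp5:1 pp6:1 pp7:1

Answer: 1 3 1 2 2 1 1 1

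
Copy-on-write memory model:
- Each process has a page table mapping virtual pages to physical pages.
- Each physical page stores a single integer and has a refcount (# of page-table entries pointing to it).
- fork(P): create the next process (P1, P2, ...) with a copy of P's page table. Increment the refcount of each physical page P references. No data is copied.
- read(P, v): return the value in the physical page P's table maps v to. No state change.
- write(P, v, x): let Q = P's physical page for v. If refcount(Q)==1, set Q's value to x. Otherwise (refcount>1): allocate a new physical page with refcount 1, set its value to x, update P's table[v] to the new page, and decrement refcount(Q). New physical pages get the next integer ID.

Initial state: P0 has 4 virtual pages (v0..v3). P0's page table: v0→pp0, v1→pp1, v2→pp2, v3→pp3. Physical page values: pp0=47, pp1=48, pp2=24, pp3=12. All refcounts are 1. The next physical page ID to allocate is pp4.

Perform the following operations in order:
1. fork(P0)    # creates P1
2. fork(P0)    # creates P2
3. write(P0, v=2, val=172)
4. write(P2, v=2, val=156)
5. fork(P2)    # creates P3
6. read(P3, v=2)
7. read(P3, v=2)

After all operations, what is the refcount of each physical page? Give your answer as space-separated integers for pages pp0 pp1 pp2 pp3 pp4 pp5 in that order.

Answer: 4 4 1 4 1 2

Derivation:
Op 1: fork(P0) -> P1. 4 ppages; refcounts: pp0:2 pp1:2 pp2:2 pp3:2
Op 2: fork(P0) -> P2. 4 ppages; refcounts: pp0:3 pp1:3 pp2:3 pp3:3
Op 3: write(P0, v2, 172). refcount(pp2)=3>1 -> COPY to pp4. 5 ppages; refcounts: pp0:3 pp1:3 pp2:2 pp3:3 pp4:1
Op 4: write(P2, v2, 156). refcount(pp2)=2>1 -> COPY to pp5. 6 ppages; refcounts: pp0:3 pp1:3 pp2:1 pp3:3 pp4:1 pp5:1
Op 5: fork(P2) -> P3. 6 ppages; refcounts: pp0:4 pp1:4 pp2:1 pp3:4 pp4:1 pp5:2
Op 6: read(P3, v2) -> 156. No state change.
Op 7: read(P3, v2) -> 156. No state change.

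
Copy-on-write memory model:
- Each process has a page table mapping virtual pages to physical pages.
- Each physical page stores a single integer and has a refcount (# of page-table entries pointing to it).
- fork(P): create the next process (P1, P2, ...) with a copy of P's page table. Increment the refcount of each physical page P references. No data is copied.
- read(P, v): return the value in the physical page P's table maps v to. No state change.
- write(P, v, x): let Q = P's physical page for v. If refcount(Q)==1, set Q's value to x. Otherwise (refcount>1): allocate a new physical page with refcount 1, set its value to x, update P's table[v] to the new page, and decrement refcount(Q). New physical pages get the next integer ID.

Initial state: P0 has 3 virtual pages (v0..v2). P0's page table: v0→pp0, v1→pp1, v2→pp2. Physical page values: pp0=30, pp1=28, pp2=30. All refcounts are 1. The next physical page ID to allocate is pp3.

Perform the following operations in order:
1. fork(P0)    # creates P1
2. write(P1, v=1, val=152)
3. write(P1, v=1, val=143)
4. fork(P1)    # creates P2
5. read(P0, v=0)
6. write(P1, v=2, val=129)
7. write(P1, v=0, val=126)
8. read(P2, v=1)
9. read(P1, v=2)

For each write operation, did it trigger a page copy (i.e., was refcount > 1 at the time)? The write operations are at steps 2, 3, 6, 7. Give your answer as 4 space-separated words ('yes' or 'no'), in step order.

Op 1: fork(P0) -> P1. 3 ppages; refcounts: pp0:2 pp1:2 pp2:2
Op 2: write(P1, v1, 152). refcount(pp1)=2>1 -> COPY to pp3. 4 ppages; refcounts: pp0:2 pp1:1 pp2:2 pp3:1
Op 3: write(P1, v1, 143). refcount(pp3)=1 -> write in place. 4 ppages; refcounts: pp0:2 pp1:1 pp2:2 pp3:1
Op 4: fork(P1) -> P2. 4 ppages; refcounts: pp0:3 pp1:1 pp2:3 pp3:2
Op 5: read(P0, v0) -> 30. No state change.
Op 6: write(P1, v2, 129). refcount(pp2)=3>1 -> COPY to pp4. 5 ppages; refcounts: pp0:3 pp1:1 pp2:2 pp3:2 pp4:1
Op 7: write(P1, v0, 126). refcount(pp0)=3>1 -> COPY to pp5. 6 ppages; refcounts: pp0:2 pp1:1 pp2:2 pp3:2 pp4:1 pp5:1
Op 8: read(P2, v1) -> 143. No state change.
Op 9: read(P1, v2) -> 129. No state change.

yes no yes yes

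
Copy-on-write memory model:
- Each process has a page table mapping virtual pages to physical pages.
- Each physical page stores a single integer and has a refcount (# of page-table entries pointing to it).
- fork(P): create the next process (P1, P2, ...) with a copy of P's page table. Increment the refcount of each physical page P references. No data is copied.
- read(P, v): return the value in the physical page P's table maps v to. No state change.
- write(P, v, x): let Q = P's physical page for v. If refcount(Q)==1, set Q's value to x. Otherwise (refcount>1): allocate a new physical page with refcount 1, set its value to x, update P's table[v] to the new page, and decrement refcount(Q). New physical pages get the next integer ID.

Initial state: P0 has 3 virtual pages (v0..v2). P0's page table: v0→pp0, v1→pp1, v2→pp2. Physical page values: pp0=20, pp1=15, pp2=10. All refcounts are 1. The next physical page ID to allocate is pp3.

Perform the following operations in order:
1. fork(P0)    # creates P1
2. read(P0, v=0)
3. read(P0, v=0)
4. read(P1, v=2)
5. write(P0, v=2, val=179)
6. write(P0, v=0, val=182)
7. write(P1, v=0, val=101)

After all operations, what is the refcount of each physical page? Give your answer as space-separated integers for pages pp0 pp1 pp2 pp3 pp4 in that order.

Answer: 1 2 1 1 1

Derivation:
Op 1: fork(P0) -> P1. 3 ppages; refcounts: pp0:2 pp1:2 pp2:2
Op 2: read(P0, v0) -> 20. No state change.
Op 3: read(P0, v0) -> 20. No state change.
Op 4: read(P1, v2) -> 10. No state change.
Op 5: write(P0, v2, 179). refcount(pp2)=2>1 -> COPY to pp3. 4 ppages; refcounts: pp0:2 pp1:2 pp2:1 pp3:1
Op 6: write(P0, v0, 182). refcount(pp0)=2>1 -> COPY to pp4. 5 ppages; refcounts: pp0:1 pp1:2 pp2:1 pp3:1 pp4:1
Op 7: write(P1, v0, 101). refcount(pp0)=1 -> write in place. 5 ppages; refcounts: pp0:1 pp1:2 pp2:1 pp3:1 pp4:1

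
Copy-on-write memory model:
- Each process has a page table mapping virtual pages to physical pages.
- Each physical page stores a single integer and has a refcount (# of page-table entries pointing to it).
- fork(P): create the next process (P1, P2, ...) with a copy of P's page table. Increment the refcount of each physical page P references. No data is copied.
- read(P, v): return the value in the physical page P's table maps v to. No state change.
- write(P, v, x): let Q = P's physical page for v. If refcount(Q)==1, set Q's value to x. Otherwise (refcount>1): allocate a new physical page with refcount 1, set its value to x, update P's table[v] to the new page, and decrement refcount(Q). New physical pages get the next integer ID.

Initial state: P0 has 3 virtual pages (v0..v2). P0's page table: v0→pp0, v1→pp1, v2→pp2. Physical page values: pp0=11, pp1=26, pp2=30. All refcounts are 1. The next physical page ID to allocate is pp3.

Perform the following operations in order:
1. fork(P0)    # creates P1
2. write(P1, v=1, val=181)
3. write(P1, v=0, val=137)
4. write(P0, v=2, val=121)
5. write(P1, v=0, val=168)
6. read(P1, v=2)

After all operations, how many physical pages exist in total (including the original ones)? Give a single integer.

Answer: 6

Derivation:
Op 1: fork(P0) -> P1. 3 ppages; refcounts: pp0:2 pp1:2 pp2:2
Op 2: write(P1, v1, 181). refcount(pp1)=2>1 -> COPY to pp3. 4 ppages; refcounts: pp0:2 pp1:1 pp2:2 pp3:1
Op 3: write(P1, v0, 137). refcount(pp0)=2>1 -> COPY to pp4. 5 ppages; refcounts: pp0:1 pp1:1 pp2:2 pp3:1 pp4:1
Op 4: write(P0, v2, 121). refcount(pp2)=2>1 -> COPY to pp5. 6 ppages; refcounts: pp0:1 pp1:1 pp2:1 pp3:1 pp4:1 pp5:1
Op 5: write(P1, v0, 168). refcount(pp4)=1 -> write in place. 6 ppages; refcounts: pp0:1 pp1:1 pp2:1 pp3:1 pp4:1 pp5:1
Op 6: read(P1, v2) -> 30. No state change.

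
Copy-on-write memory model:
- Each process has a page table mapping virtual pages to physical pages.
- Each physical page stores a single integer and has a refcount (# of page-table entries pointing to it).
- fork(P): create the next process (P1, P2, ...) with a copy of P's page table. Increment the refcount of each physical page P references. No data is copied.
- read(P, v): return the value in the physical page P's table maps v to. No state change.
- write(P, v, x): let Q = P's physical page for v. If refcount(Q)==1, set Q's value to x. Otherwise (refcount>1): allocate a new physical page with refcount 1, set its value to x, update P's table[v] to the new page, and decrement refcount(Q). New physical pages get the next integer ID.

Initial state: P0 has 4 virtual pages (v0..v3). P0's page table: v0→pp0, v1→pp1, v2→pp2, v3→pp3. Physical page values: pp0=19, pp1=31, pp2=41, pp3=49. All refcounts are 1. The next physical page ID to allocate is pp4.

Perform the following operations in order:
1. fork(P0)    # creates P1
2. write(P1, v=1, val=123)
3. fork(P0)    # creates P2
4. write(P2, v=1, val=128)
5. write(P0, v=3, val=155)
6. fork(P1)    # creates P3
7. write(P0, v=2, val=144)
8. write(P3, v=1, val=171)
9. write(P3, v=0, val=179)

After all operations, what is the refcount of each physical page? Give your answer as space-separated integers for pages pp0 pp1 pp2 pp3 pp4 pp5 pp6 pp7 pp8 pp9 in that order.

Answer: 3 1 3 3 1 1 1 1 1 1

Derivation:
Op 1: fork(P0) -> P1. 4 ppages; refcounts: pp0:2 pp1:2 pp2:2 pp3:2
Op 2: write(P1, v1, 123). refcount(pp1)=2>1 -> COPY to pp4. 5 ppages; refcounts: pp0:2 pp1:1 pp2:2 pp3:2 pp4:1
Op 3: fork(P0) -> P2. 5 ppages; refcounts: pp0:3 pp1:2 pp2:3 pp3:3 pp4:1
Op 4: write(P2, v1, 128). refcount(pp1)=2>1 -> COPY to pp5. 6 ppages; refcounts: pp0:3 pp1:1 pp2:3 pp3:3 pp4:1 pp5:1
Op 5: write(P0, v3, 155). refcount(pp3)=3>1 -> COPY to pp6. 7 ppages; refcounts: pp0:3 pp1:1 pp2:3 pp3:2 pp4:1 pp5:1 pp6:1
Op 6: fork(P1) -> P3. 7 ppages; refcounts: pp0:4 pp1:1 pp2:4 pp3:3 pp4:2 pp5:1 pp6:1
Op 7: write(P0, v2, 144). refcount(pp2)=4>1 -> COPY to pp7. 8 ppages; refcounts: pp0:4 pp1:1 pp2:3 pp3:3 pp4:2 pp5:1 pp6:1 pp7:1
Op 8: write(P3, v1, 171). refcount(pp4)=2>1 -> COPY to pp8. 9 ppages; refcounts: pp0:4 pp1:1 pp2:3 pp3:3 pp4:1 pp5:1 pp6:1 pp7:1 pp8:1
Op 9: write(P3, v0, 179). refcount(pp0)=4>1 -> COPY to pp9. 10 ppages; refcounts: pp0:3 pp1:1 pp2:3 pp3:3 pp4:1 pp5:1 pp6:1 pp7:1 pp8:1 pp9:1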